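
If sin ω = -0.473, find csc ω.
csc ω = 1/sin ω = -2.114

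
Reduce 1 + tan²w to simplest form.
1 + tan²w = sec²w (using Pythagorean identity)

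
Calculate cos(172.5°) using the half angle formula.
cos(172.5°) = -√((1 + cos 345°)/2) = -0.9914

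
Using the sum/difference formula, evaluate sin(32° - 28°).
sin(32° - 28°) = sin 32° cos 28° - cos 32° sin 28° = 0.06976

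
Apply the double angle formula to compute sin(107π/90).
sin(107π/90) = 2 sin 107π/180 cos 107π/180 = -0.5592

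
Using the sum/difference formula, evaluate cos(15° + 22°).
cos(15° + 22°) = cos 15° cos 22° - sin 15° sin 22° = 0.7986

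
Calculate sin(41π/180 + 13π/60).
sin(41π/180 + 13π/60) = sin 41π/180 cos 13π/60 + cos 41π/180 sin 13π/60 = 0.9848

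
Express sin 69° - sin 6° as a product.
sin 69° - sin 6° = 2 cos(37.5°) sin(31.5°)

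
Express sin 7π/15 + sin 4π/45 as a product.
sin 7π/15 + sin 4π/45 = 2 sin(5π/18) cos(17π/90)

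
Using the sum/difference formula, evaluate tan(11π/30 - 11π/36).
tan(11π/30 - 11π/36) = (tan 11π/30 - tan 11π/36)/(1 + tan 11π/30 tan 11π/36) = 0.1944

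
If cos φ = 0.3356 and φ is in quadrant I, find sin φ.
sin φ = 0.942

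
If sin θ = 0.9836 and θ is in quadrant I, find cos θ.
cos θ = 0.1804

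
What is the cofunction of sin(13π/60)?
sin(13π/60) = cos(π/2 - 13π/60) = cos(17π/60)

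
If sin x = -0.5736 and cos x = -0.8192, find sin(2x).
sin(2x) = 2 sin x cos x = 0.9398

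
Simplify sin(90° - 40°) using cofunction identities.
sin(90° - 40°) = cos(40°)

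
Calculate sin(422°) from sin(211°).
sin(422°) = 2 sin 211° cos 211° = 0.8829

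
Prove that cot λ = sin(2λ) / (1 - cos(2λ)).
RHS = 2 sin λ cos λ / (2sin²λ) = cos λ/sin λ = cot λ = LHS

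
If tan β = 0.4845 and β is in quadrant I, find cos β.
cos β = 0.8999 (using tan²β + 1 = sec²β)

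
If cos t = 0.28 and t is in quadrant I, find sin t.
sin t = 0.96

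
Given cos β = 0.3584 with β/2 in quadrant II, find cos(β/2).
cos(β/2) = ±√((1 + cos β)/2); negative since β/2 ∈ QII, so cos(β/2) = -0.8241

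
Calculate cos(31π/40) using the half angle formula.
cos(31π/40) = -√((1 + cos 31π/20)/2) = -0.7604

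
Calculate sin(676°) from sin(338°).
sin(676°) = 2 sin 338° cos 338° = -0.6947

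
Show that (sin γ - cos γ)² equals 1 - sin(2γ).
LHS = sin²γ - 2 sin γ cos γ + cos²γ = (sin²γ + cos²γ) - 2 sin γ cos γ = 1 - sin(2γ) = RHS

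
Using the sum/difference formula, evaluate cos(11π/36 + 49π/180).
cos(11π/36 + 49π/180) = cos 11π/36 cos 49π/180 - sin 11π/36 sin 49π/180 = -0.2419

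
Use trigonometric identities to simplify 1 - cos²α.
1 - cos²α = sin²α (using Pythagorean identity)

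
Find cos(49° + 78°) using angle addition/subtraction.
cos(49° + 78°) = cos 49° cos 78° - sin 49° sin 78° = -0.6018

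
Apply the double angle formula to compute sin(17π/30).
sin(17π/30) = 2 sin 17π/60 cos 17π/60 = 0.9781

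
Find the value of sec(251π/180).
sec(251π/180) = -3.072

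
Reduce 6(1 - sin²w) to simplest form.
6(1 - sin²w) = 6(cos²w) (using Pythagorean identity)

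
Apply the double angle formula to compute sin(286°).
sin(286°) = 2 sin 143° cos 143° = -0.9613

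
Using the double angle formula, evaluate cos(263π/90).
cos(263π/90) = cos²263π/180 - sin²263π/180 = -0.9703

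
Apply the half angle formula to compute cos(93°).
cos(93°) = -√((1 + cos 186°)/2) = -0.05234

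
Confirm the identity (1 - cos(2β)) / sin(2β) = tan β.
LHS = 2sin²β / (2 sin β cos β) = sin β/cos β = tan β = RHS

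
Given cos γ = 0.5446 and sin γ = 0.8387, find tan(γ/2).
tan(γ/2) = sin γ / (1 + cos γ) = 0.543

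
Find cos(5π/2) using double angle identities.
cos(5π/2) = cos²5π/4 - sin²5π/4 = 0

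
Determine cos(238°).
cos(238°) = -0.5299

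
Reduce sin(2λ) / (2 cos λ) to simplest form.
sin(2λ) / (2 cos λ) = sin λ (using Double angle)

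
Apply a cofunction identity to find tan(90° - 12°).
tan(90° - 12°) = cot(12°) = 4.705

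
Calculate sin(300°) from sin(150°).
sin(300°) = 2 sin 150° cos 150° = -√3/2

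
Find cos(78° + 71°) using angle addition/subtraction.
cos(78° + 71°) = cos 78° cos 71° - sin 78° sin 71° = -0.8572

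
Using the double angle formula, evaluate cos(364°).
cos(364°) = cos²182° - sin²182° = 0.9976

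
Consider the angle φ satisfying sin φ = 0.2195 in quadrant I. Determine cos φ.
cos φ = √(1 - sin²φ) = 0.9756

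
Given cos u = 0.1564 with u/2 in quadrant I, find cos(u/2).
cos(u/2) = ±√((1 + cos u)/2); positive since u/2 ∈ QI, so cos(u/2) = 0.7604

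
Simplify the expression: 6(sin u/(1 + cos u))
6(sin u/(1 + cos u)) = 6(tan(u/2)) (using Half angle)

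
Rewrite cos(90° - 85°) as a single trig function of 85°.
cos(90° - 85°) = sin(85°)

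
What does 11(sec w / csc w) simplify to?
11(sec w / csc w) = 11(tan w) (using Reciprocal identities)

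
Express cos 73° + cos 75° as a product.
cos 73° + cos 75° = 2 cos(74°) cos(-1°)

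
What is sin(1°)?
sin(1°) = 0.01745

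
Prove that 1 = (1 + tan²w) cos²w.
RHS = sec²w · cos²w = (1/cos²w) · cos²w = 1 = LHS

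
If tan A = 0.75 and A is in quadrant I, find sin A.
sin A = 0.6 (using tan²A + 1 = sec²A)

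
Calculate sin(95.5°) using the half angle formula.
sin(95.5°) = √((1 - cos 191°)/2) = 0.9954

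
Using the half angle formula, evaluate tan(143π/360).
tan(143π/360) = sin 143π/180 / (1 + cos 143π/180) = 2.989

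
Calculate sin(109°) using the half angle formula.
sin(109°) = √((1 - cos 218°)/2) = 0.9455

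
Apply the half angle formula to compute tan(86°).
tan(86°) = sin 172° / (1 + cos 172°) = 14.3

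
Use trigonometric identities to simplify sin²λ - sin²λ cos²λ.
sin²λ - sin²λ cos²λ = sin⁴λ (using Factoring)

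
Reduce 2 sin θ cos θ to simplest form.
2 sin θ cos θ = sin(2θ) (using Double angle)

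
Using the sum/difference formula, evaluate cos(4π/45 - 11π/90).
cos(4π/45 - 11π/90) = cos 4π/45 cos 11π/90 + sin 4π/45 sin 11π/90 = 0.9945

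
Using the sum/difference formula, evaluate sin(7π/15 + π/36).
sin(7π/15 + π/36) = sin 7π/15 cos π/36 + cos 7π/15 sin π/36 = 0.9998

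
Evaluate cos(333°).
cos(333°) = 0.891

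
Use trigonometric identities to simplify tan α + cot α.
tan α + cot α = sec α csc α (using Quotient identities)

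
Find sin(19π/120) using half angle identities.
sin(19π/120) = √((1 - cos 19π/60)/2) = 0.4772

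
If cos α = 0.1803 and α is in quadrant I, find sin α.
sin α = 0.9836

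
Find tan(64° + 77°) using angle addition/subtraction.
tan(64° + 77°) = (tan 64° + tan 77°)/(1 - tan 64° tan 77°) = -0.8098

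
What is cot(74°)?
cot(74°) = 0.2867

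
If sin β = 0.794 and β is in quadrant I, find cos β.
cos β = 0.6079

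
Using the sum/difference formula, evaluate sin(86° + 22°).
sin(86° + 22°) = sin 86° cos 22° + cos 86° sin 22° = 0.9511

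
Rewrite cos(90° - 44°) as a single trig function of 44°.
cos(90° - 44°) = sin(44°)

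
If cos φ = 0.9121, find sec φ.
sec φ = 1/cos φ = 1.096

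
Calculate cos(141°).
cos(141°) = -0.7771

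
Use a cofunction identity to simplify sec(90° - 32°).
sec(90° - 32°) = csc(32°)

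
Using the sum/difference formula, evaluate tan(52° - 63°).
tan(52° - 63°) = (tan 52° - tan 63°)/(1 + tan 52° tan 63°) = -0.1944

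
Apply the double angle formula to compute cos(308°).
cos(308°) = cos²154° - sin²154° = 0.6157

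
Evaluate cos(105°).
cos(105°) = -(√6-√2)/4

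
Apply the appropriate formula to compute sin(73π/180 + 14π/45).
sin(73π/180 + 14π/45) = sin 73π/180 cos 14π/45 + cos 73π/180 sin 14π/45 = 0.7771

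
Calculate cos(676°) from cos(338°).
cos(676°) = cos²338° - sin²338° = 0.7193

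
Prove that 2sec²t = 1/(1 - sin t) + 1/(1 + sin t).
RHS = [(1 + sin t) + (1 - sin t)] / [(1 - sin t)(1 + sin t)] = 2/(1 - sin²t) = 2/cos²t = 2sec²t = LHS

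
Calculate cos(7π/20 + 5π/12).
cos(7π/20 + 5π/12) = cos 7π/20 cos 5π/12 - sin 7π/20 sin 5π/12 = -0.7431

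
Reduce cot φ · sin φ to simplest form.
cot φ · sin φ = cos φ (using Quotient identity)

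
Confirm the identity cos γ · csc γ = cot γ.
LHS = cos γ · (1/sin γ) = cos γ/sin γ = cot γ = RHS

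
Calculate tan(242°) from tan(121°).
tan(242°) = 2 tan 121° / (1 - tan²121°) = 1.881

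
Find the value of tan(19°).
tan(19°) = 0.3443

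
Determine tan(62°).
tan(62°) = 1.881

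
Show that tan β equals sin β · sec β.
RHS = sin β · (1/cos β) = sin β/cos β = tan β = LHS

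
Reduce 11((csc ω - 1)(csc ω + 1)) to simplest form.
11((csc ω - 1)(csc ω + 1)) = 11(cot²ω) (using Diff. of squares)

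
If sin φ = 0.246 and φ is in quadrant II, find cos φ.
cos φ = -0.9693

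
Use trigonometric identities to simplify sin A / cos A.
sin A / cos A = tan A (using Quotient identity)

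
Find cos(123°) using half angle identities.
cos(123°) = -√((1 + cos 246°)/2) = -0.5446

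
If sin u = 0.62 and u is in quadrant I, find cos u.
cos u = 0.7846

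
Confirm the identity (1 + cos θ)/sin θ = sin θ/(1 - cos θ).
RHS = sin θ(1 + cos θ) / ((1 - cos θ)(1 + cos θ)) = sin θ(1 + cos θ) / (1 - cos²θ) = sin θ(1 + cos θ) / sin²θ = (1 + cos θ)/sin θ = LHS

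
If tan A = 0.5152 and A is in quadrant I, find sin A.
sin A = 0.458 (using tan²A + 1 = sec²A)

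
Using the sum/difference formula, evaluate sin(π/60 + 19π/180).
sin(π/60 + 19π/180) = sin π/60 cos 19π/180 + cos π/60 sin 19π/180 = 0.3746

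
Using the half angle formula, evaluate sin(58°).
sin(58°) = √((1 - cos 116°)/2) = 0.848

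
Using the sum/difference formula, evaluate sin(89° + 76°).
sin(89° + 76°) = sin 89° cos 76° + cos 89° sin 76° = (√6-√2)/4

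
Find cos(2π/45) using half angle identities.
cos(2π/45) = √((1 + cos 4π/45)/2) = 0.9903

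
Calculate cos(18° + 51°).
cos(18° + 51°) = cos 18° cos 51° - sin 18° sin 51° = 0.3584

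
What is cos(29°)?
cos(29°) = 0.8746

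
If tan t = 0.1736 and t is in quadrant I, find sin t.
sin t = 0.171 (using tan²t + 1 = sec²t)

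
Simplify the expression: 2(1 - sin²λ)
2(1 - sin²λ) = 2(cos²λ) (using Pythagorean identity)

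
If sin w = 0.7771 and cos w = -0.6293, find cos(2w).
cos(2w) = cos²w - sin²w = -0.2079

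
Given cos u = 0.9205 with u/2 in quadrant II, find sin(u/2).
sin(u/2) = ±√((1 - cos u)/2); positive since u/2 ∈ QII, so sin(u/2) = 0.1994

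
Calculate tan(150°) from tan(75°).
tan(150°) = 2 tan 75° / (1 - tan²75°) = -√3/3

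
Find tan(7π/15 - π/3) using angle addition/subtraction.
tan(7π/15 - π/3) = (tan 7π/15 - tan π/3)/(1 + tan 7π/15 tan π/3) = 0.4452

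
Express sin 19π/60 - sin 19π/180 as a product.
sin 19π/60 - sin 19π/180 = 2 cos(19π/90) sin(19π/180)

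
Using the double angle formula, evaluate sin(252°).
sin(252°) = 2 sin 126° cos 126° = -0.9511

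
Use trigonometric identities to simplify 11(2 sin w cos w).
11(2 sin w cos w) = 11(sin(2w)) (using Double angle)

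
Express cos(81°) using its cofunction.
cos(81°) = sin(90° - 81°) = sin(9°)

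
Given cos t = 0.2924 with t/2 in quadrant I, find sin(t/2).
sin(t/2) = ±√((1 - cos t)/2); positive since t/2 ∈ QI, so sin(t/2) = 0.5948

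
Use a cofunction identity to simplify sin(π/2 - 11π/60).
sin(π/2 - 11π/60) = cos(11π/60)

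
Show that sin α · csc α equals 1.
LHS = sin α · (1/sin α) = 1 = RHS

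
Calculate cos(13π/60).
cos(13π/60) = 0.7771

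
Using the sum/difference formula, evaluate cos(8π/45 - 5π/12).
cos(8π/45 - 5π/12) = cos 8π/45 cos 5π/12 + sin 8π/45 sin 5π/12 = 0.7314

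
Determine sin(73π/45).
sin(73π/45) = -0.9272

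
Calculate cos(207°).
cos(207°) = -0.891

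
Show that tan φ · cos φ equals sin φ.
LHS = (sin φ/cos φ) · cos φ = sin φ = RHS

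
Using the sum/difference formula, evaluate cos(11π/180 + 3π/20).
cos(11π/180 + 3π/20) = cos 11π/180 cos 3π/20 - sin 11π/180 sin 3π/20 = 0.788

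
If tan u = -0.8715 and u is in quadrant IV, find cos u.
cos u = 0.7539 (using tan²u + 1 = sec²u)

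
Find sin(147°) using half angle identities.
sin(147°) = √((1 - cos 294°)/2) = 0.5446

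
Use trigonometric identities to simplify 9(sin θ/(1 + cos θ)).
9(sin θ/(1 + cos θ)) = 9(tan(θ/2)) (using Half angle)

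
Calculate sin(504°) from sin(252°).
sin(504°) = 2 sin 252° cos 252° = 0.5878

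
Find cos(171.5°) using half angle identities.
cos(171.5°) = -√((1 + cos 343°)/2) = -0.989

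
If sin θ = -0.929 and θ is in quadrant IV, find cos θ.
cos θ = 0.3701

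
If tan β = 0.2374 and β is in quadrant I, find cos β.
cos β = 0.973 (using tan²β + 1 = sec²β)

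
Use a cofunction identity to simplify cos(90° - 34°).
cos(90° - 34°) = sin(34°)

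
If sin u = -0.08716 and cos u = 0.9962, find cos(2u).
cos(2u) = cos²u - sin²u = 0.9848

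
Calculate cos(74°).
cos(74°) = 0.2756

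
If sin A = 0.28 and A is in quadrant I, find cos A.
cos A = 0.96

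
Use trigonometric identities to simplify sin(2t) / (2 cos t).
sin(2t) / (2 cos t) = sin t (using Double angle)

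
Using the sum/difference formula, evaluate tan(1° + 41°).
tan(1° + 41°) = (tan 1° + tan 41°)/(1 - tan 1° tan 41°) = 0.9004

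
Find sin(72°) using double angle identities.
sin(72°) = 2 sin 36° cos 36° = 0.9511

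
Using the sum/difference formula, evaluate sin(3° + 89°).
sin(3° + 89°) = sin 3° cos 89° + cos 3° sin 89° = 0.9994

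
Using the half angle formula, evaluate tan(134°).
tan(134°) = sin 268° / (1 + cos 268°) = -1.036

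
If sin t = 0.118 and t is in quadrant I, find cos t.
cos t = 0.993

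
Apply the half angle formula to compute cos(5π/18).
cos(5π/18) = √((1 + cos 5π/9)/2) = 0.6428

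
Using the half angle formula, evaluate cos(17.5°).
cos(17.5°) = √((1 + cos 35°)/2) = 0.9537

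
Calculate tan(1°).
tan(1°) = 0.01746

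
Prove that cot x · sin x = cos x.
LHS = (cos x/sin x) · sin x = cos x = RHS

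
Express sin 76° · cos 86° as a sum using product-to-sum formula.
sin 76° cos 86° = (1/2)[sin(76°+86°) + sin(76°-86°)]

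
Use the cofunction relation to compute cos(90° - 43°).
cos(90° - 43°) = sin(43°) = 0.682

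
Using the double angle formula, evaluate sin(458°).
sin(458°) = 2 sin 229° cos 229° = 0.9903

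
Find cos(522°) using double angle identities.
cos(522°) = cos²261° - sin²261° = -0.9511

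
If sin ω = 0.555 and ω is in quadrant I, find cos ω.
cos ω = 0.8319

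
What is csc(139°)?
csc(139°) = 1.524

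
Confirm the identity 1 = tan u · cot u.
RHS = (sin u/cos u) · (cos u/sin u) = 1 = LHS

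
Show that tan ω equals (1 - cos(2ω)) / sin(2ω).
RHS = 2sin²ω / (2 sin ω cos ω) = sin ω/cos ω = tan ω = LHS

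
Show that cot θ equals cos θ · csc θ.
RHS = cos θ · (1/sin θ) = cos θ/sin θ = cot θ = LHS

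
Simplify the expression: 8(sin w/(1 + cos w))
8(sin w/(1 + cos w)) = 8(tan(w/2)) (using Half angle)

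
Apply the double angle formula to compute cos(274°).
cos(274°) = 1 - 2sin²137° = 0.06976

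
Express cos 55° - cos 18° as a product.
cos 55° - cos 18° = -2 sin(36.5°) sin(18.5°)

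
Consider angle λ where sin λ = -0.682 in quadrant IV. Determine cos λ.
cos λ = √(1 - sin²λ) = 0.7314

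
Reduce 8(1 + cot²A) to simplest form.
8(1 + cot²A) = 8(csc²A) (using Pythagorean identity)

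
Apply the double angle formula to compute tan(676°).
tan(676°) = 2 tan 338° / (1 - tan²338°) = -0.9657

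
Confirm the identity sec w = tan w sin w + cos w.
RHS = sin²w/cos w + cos w = (sin²w + cos²w)/cos w = 1/cos w = sec w = LHS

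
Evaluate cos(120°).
cos(120°) = -1/2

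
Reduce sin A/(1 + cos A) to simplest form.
sin A/(1 + cos A) = tan(A/2) (using Half angle)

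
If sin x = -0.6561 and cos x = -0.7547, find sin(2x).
sin(2x) = 2 sin x cos x = 0.9903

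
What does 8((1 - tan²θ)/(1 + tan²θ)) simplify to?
8((1 - tan²θ)/(1 + tan²θ)) = 8(cos(2θ)) (using Double angle)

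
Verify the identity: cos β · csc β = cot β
LHS = cos β · (1/sin β) = cos β/sin β = cot β = RHS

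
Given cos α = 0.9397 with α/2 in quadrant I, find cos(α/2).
cos(α/2) = ±√((1 + cos α)/2); positive since α/2 ∈ QI, so cos(α/2) = 0.9848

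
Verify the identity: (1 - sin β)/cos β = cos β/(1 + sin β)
LHS = (1 - sin β)(1 + sin β) / (cos β(1 + sin β)) = (1 - sin²β) / (cos β(1 + sin β)) = cos²β / (cos β(1 + sin β)) = cos β/(1 + sin β) = RHS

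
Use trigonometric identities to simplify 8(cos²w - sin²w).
8(cos²w - sin²w) = 8(cos(2w)) (using Double angle)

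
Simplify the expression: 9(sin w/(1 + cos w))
9(sin w/(1 + cos w)) = 9(tan(w/2)) (using Half angle)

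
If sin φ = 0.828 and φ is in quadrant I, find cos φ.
cos φ = 0.5607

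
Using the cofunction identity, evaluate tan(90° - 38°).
tan(90° - 38°) = cot(38°) = 1.28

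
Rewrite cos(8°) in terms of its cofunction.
cos(8°) = sin(90° - 8°) = sin(82°)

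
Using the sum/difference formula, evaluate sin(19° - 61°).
sin(19° - 61°) = sin 19° cos 61° - cos 19° sin 61° = -0.6691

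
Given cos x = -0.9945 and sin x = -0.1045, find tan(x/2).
tan(x/2) = sin x / (1 + cos x) = -19.0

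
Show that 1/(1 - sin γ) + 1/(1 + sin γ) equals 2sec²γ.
LHS = [(1 + sin γ) + (1 - sin γ)] / [(1 - sin γ)(1 + sin γ)] = 2/(1 - sin²γ) = 2/cos²γ = 2sec²γ = RHS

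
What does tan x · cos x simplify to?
tan x · cos x = sin x (using Quotient identity)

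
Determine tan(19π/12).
tan(19π/12) = -(2+√3)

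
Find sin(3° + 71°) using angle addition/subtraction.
sin(3° + 71°) = sin 3° cos 71° + cos 3° sin 71° = 0.9613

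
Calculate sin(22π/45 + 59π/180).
sin(22π/45 + 59π/180) = sin 22π/45 cos 59π/180 + cos 22π/45 sin 59π/180 = 0.5446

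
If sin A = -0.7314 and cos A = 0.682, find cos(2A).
cos(2A) = cos²A - sin²A = -0.06982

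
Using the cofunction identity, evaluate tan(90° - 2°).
tan(90° - 2°) = cot(2°) = 28.64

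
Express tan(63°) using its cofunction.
tan(63°) = cot(90° - 63°) = cot(27°)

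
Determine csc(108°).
csc(108°) = 1.051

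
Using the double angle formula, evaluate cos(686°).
cos(686°) = 2cos²343° - 1 = 0.829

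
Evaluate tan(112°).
tan(112°) = -2.475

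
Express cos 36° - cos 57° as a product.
cos 36° - cos 57° = -2 sin(46.5°) sin(-10.5°)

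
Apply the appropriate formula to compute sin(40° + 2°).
sin(40° + 2°) = sin 40° cos 2° + cos 40° sin 2° = 0.6691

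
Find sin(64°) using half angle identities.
sin(64°) = √((1 - cos 128°)/2) = 0.8988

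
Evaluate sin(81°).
sin(81°) = 0.9877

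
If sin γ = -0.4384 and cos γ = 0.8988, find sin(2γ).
sin(2γ) = 2 sin γ cos γ = -0.7881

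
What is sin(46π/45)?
sin(46π/45) = -0.06976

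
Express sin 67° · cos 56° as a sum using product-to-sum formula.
sin 67° cos 56° = (1/2)[sin(67°+56°) + sin(67°-56°)]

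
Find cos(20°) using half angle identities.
cos(20°) = √((1 + cos 40°)/2) = 0.9397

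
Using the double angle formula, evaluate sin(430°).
sin(430°) = 2 sin 215° cos 215° = 0.9397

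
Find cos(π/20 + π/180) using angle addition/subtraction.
cos(π/20 + π/180) = cos π/20 cos π/180 - sin π/20 sin π/180 = 0.9848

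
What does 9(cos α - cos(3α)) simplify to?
9(cos α - cos(3α)) = 9(2 sin(2α) sin α) (using Sum-to-product)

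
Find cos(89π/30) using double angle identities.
cos(89π/30) = 1 - 2sin²89π/60 = -0.9945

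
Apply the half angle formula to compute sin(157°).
sin(157°) = √((1 - cos 314°)/2) = 0.3907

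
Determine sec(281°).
sec(281°) = 5.241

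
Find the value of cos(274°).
cos(274°) = 0.06976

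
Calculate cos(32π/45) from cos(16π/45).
cos(32π/45) = cos²16π/45 - sin²16π/45 = -0.6157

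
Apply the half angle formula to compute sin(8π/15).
sin(8π/15) = √((1 - cos 16π/15)/2) = 0.9945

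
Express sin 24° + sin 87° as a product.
sin 24° + sin 87° = 2 sin(55.5°) cos(-31.5°)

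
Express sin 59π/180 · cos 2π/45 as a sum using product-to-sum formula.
sin 59π/180 cos 2π/45 = (1/2)[sin(59π/180+2π/45) + sin(59π/180-2π/45)]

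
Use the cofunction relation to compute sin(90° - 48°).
sin(90° - 48°) = cos(48°) = 0.6691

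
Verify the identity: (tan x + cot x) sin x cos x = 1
LHS = (sin x/cos x + cos x/sin x) sin x cos x = ((sin²x + cos²x)/(sin x cos x)) · sin x cos x = sin²x + cos²x = 1 = RHS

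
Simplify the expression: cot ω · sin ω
cot ω · sin ω = cos ω (using Quotient identity)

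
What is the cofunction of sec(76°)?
sec(76°) = csc(90° - 76°) = csc(14°)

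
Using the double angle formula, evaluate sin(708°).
sin(708°) = 2 sin 354° cos 354° = -0.2079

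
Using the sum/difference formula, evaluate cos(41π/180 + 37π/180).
cos(41π/180 + 37π/180) = cos 41π/180 cos 37π/180 - sin 41π/180 sin 37π/180 = 0.2079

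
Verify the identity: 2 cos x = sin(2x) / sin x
RHS = 2 sin x cos x / sin x = 2 cos x = LHS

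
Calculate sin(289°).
sin(289°) = -0.9455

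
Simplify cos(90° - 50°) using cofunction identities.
cos(90° - 50°) = sin(50°)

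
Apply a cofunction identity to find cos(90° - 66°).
cos(90° - 66°) = sin(66°) = 0.9135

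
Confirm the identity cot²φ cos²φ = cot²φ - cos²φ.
RHS = cos²φ/sin²φ - cos²φ = cos²φ(1/sin²φ - 1) = cos²φ · (1 - sin²φ)/sin²φ = cos²φ · cos²φ/sin²φ = cos²φ · cot²φ = LHS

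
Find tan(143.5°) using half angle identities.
tan(143.5°) = sin 287° / (1 + cos 287°) = -0.74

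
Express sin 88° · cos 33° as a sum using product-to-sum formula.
sin 88° cos 33° = (1/2)[sin(88°+33°) + sin(88°-33°)]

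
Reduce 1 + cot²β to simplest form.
1 + cot²β = csc²β (using Pythagorean identity)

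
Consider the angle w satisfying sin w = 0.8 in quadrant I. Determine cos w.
cos w = √(1 - sin²w) = 0.6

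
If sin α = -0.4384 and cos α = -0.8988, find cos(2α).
cos(2α) = cos²α - sin²α = 0.6156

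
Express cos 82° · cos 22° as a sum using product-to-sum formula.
cos 82° cos 22° = (1/2)[cos(82°-22°) + cos(82°+22°)]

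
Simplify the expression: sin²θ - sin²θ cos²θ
sin²θ - sin²θ cos²θ = sin⁴θ (using Factoring)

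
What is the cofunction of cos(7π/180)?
cos(7π/180) = sin(π/2 - 7π/180) = sin(83π/180)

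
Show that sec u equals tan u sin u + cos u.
RHS = sin²u/cos u + cos u = (sin²u + cos²u)/cos u = 1/cos u = sec u = LHS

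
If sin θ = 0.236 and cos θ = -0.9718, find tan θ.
tan θ = sin θ / cos θ = -0.2428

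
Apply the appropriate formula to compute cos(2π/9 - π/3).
cos(2π/9 - π/3) = cos 2π/9 cos π/3 + sin 2π/9 sin π/3 = 0.9397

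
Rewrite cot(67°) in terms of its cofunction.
cot(67°) = tan(90° - 67°) = tan(23°)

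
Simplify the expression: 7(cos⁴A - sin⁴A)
7(cos⁴A - sin⁴A) = 7(cos(2A)) (using Factoring + double angle)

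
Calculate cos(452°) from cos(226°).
cos(452°) = cos²226° - sin²226° = -0.0349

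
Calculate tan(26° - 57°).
tan(26° - 57°) = (tan 26° - tan 57°)/(1 + tan 26° tan 57°) = -0.6009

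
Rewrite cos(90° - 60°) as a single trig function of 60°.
cos(90° - 60°) = sin(60°)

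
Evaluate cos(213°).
cos(213°) = -0.8387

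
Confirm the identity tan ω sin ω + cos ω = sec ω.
LHS = sin²ω/cos ω + cos ω = (sin²ω + cos²ω)/cos ω = 1/cos ω = sec ω = RHS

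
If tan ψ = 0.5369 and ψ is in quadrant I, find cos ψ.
cos ψ = 0.881 (using tan²ψ + 1 = sec²ψ)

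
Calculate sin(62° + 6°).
sin(62° + 6°) = sin 62° cos 6° + cos 62° sin 6° = 0.9272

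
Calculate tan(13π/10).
tan(13π/10) = 1.376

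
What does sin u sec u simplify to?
sin u sec u = tan u (using Reciprocal + quotient)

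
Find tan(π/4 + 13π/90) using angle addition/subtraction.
tan(π/4 + 13π/90) = (tan π/4 + tan 13π/90)/(1 - tan π/4 tan 13π/90) = 2.904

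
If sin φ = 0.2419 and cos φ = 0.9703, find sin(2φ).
sin(2φ) = 2 sin φ cos φ = 0.4694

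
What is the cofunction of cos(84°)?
cos(84°) = sin(90° - 84°) = sin(6°)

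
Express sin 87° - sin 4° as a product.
sin 87° - sin 4° = 2 cos(45.5°) sin(41.5°)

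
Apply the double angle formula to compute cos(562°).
cos(562°) = cos²281° - sin²281° = -0.9272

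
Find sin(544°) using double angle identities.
sin(544°) = 2 sin 272° cos 272° = -0.06976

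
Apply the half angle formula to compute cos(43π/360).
cos(43π/360) = √((1 + cos 43π/180)/2) = 0.9304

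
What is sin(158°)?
sin(158°) = 0.3746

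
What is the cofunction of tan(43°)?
tan(43°) = cot(90° - 43°) = cot(47°)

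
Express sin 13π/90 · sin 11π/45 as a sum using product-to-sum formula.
sin 13π/90 sin 11π/45 = (1/2)[cos(13π/90-11π/45) - cos(13π/90+11π/45)]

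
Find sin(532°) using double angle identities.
sin(532°) = 2 sin 266° cos 266° = 0.1392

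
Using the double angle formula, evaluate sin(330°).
sin(330°) = 2 sin 165° cos 165° = -1/2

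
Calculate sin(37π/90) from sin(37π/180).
sin(37π/90) = 2 sin 37π/180 cos 37π/180 = 0.9613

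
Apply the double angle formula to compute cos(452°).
cos(452°) = 1 - 2sin²226° = -0.0349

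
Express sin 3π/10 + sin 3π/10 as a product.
sin 3π/10 + sin 3π/10 = 2 sin(3π/10) cos(0)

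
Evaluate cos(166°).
cos(166°) = -0.9703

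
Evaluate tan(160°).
tan(160°) = -0.364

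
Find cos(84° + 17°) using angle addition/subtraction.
cos(84° + 17°) = cos 84° cos 17° - sin 84° sin 17° = -0.1908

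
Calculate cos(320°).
cos(320°) = 0.766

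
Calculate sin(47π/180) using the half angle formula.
sin(47π/180) = √((1 - cos 47π/90)/2) = 0.7314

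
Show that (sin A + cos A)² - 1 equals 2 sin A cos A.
LHS = sin²A + 2 sin A cos A + cos²A - 1 = (sin²A + cos²A) + 2 sin A cos A - 1 = 1 + 2 sin A cos A - 1 = 2 sin A cos A = RHS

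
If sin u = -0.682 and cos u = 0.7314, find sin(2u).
sin(2u) = 2 sin u cos u = -0.9976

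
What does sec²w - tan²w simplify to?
sec²w - tan²w = 1 (using Pythagorean identity)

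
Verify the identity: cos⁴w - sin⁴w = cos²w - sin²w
LHS = (cos²w - sin²w)(cos²w + sin²w) = (cos²w - sin²w) · 1 = cos²w - sin²w = RHS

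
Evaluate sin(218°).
sin(218°) = -0.6157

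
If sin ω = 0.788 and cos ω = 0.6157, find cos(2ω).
cos(2ω) = cos²ω - sin²ω = -0.2419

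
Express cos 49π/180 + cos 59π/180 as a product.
cos 49π/180 + cos 59π/180 = 2 cos(3π/10) cos(-π/36)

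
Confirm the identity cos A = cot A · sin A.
RHS = (cos A/sin A) · sin A = cos A = LHS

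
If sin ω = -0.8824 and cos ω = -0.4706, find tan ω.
tan ω = sin ω / cos ω = 1.875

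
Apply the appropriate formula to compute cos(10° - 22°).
cos(10° - 22°) = cos 10° cos 22° + sin 10° sin 22° = 0.9781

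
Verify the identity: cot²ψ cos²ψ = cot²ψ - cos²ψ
RHS = cos²ψ/sin²ψ - cos²ψ = cos²ψ(1/sin²ψ - 1) = cos²ψ · (1 - sin²ψ)/sin²ψ = cos²ψ · cos²ψ/sin²ψ = cos²ψ · cot²ψ = LHS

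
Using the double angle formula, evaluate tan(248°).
tan(248°) = 2 tan 124° / (1 - tan²124°) = 2.475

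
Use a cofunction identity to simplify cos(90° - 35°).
cos(90° - 35°) = sin(35°)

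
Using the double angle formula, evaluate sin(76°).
sin(76°) = 2 sin 38° cos 38° = 0.9703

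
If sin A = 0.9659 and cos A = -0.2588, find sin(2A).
sin(2A) = 2 sin A cos A = -0.4999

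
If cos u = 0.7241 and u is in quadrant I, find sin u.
sin u = 0.6897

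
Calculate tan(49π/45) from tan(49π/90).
tan(49π/45) = 2 tan 49π/90 / (1 - tan²49π/90) = 0.2867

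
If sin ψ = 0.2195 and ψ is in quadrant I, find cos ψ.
cos ψ = 0.9756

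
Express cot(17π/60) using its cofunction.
cot(17π/60) = tan(π/2 - 17π/60) = tan(13π/60)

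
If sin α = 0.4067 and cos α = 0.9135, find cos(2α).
cos(2α) = cos²α - sin²α = 0.6691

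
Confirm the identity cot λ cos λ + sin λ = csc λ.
LHS = cos²λ/sin λ + sin λ = (cos²λ + sin²λ)/sin λ = 1/sin λ = csc λ = RHS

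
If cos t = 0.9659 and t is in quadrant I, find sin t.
sin t = 0.2589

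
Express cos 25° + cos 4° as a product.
cos 25° + cos 4° = 2 cos(14.5°) cos(10.5°)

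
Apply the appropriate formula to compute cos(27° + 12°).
cos(27° + 12°) = cos 27° cos 12° - sin 27° sin 12° = 0.7771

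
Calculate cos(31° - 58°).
cos(31° - 58°) = cos 31° cos 58° + sin 31° sin 58° = 0.891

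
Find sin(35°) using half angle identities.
sin(35°) = √((1 - cos 70°)/2) = 0.5736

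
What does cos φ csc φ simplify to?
cos φ csc φ = cot φ (using Reciprocal + quotient)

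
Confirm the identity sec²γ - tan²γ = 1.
LHS = 1/cos²γ - sin²γ/cos²γ = (1 - sin²γ)/cos²γ = cos²γ/cos²γ = 1 = RHS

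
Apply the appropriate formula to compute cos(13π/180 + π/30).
cos(13π/180 + π/30) = cos 13π/180 cos π/30 - sin 13π/180 sin π/30 = 0.9455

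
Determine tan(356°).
tan(356°) = -0.06993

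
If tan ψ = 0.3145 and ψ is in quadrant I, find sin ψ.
sin ψ = 0.3 (using tan²ψ + 1 = sec²ψ)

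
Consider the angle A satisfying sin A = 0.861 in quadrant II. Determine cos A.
cos A = ±√(1 - sin²A) = -0.5086 (negative in QII)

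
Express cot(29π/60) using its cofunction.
cot(29π/60) = tan(π/2 - 29π/60) = tan(π/60)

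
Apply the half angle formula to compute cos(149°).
cos(149°) = -√((1 + cos 298°)/2) = -0.8572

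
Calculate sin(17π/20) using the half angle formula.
sin(17π/20) = √((1 - cos 17π/10)/2) = 0.454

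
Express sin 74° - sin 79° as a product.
sin 74° - sin 79° = 2 cos(76.5°) sin(-2.5°)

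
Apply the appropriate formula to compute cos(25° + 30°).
cos(25° + 30°) = cos 25° cos 30° - sin 25° sin 30° = 0.5736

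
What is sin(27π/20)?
sin(27π/20) = -0.891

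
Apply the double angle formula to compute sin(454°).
sin(454°) = 2 sin 227° cos 227° = 0.9976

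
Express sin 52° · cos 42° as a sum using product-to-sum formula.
sin 52° cos 42° = (1/2)[sin(52°+42°) + sin(52°-42°)]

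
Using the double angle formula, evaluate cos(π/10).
cos(π/10) = cos²π/20 - sin²π/20 = 0.9511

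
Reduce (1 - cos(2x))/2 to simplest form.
(1 - cos(2x))/2 = sin²x (using Power reduction)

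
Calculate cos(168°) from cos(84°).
cos(168°) = cos²84° - sin²84° = -0.9781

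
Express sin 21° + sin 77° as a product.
sin 21° + sin 77° = 2 sin(49°) cos(-28°)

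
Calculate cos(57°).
cos(57°) = 0.5446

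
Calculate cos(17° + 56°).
cos(17° + 56°) = cos 17° cos 56° - sin 17° sin 56° = 0.2924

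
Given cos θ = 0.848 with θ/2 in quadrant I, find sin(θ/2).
sin(θ/2) = ±√((1 - cos θ)/2); positive since θ/2 ∈ QI, so sin(θ/2) = 0.2757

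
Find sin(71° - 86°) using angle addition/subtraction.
sin(71° - 86°) = sin 71° cos 86° - cos 71° sin 86° = -(√6-√2)/4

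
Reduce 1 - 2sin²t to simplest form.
1 - 2sin²t = cos(2t) (using Double angle)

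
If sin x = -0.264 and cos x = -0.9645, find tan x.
tan x = sin x / cos x = 0.2737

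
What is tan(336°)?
tan(336°) = -0.4452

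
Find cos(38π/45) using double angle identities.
cos(38π/45) = cos²19π/45 - sin²19π/45 = -0.8829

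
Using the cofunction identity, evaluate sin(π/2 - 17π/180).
sin(π/2 - 17π/180) = cos(17π/180) = 0.9563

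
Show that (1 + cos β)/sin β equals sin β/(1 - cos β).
RHS = sin β(1 + cos β) / ((1 - cos β)(1 + cos β)) = sin β(1 + cos β) / (1 - cos²β) = sin β(1 + cos β) / sin²β = (1 + cos β)/sin β = LHS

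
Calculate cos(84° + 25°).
cos(84° + 25°) = cos 84° cos 25° - sin 84° sin 25° = -0.3256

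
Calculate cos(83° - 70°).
cos(83° - 70°) = cos 83° cos 70° + sin 83° sin 70° = 0.9744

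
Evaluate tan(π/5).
tan(π/5) = 0.7265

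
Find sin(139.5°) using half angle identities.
sin(139.5°) = √((1 - cos 279°)/2) = 0.6494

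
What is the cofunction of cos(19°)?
cos(19°) = sin(90° - 19°) = sin(71°)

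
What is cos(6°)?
cos(6°) = 0.9945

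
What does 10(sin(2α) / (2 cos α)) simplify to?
10(sin(2α) / (2 cos α)) = 10(sin α) (using Double angle)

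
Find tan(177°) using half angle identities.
tan(177°) = sin 354° / (1 + cos 354°) = -0.05241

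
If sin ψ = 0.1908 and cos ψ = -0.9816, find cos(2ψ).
cos(2ψ) = cos²ψ - sin²ψ = 0.9271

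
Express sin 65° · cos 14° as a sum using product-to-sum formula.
sin 65° cos 14° = (1/2)[sin(65°+14°) + sin(65°-14°)]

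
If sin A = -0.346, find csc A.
csc A = 1/sin A = -2.89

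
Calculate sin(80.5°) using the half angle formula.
sin(80.5°) = √((1 - cos 161°)/2) = 0.9863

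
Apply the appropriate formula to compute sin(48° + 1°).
sin(48° + 1°) = sin 48° cos 1° + cos 48° sin 1° = 0.7547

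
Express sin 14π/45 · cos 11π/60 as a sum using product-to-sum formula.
sin 14π/45 cos 11π/60 = (1/2)[sin(14π/45+11π/60) + sin(14π/45-11π/60)]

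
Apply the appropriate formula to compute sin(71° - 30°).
sin(71° - 30°) = sin 71° cos 30° - cos 71° sin 30° = 0.6561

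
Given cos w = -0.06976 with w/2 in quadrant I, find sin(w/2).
sin(w/2) = ±√((1 - cos w)/2); positive since w/2 ∈ QI, so sin(w/2) = 0.7314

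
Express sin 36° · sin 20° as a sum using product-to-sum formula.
sin 36° sin 20° = (1/2)[cos(36°-20°) - cos(36°+20°)]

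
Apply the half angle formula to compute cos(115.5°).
cos(115.5°) = -√((1 + cos 231°)/2) = -0.4305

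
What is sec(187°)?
sec(187°) = -1.008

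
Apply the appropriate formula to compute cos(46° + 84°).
cos(46° + 84°) = cos 46° cos 84° - sin 46° sin 84° = -0.6428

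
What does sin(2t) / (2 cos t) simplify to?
sin(2t) / (2 cos t) = sin t (using Double angle)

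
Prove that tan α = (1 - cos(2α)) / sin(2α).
RHS = 2sin²α / (2 sin α cos α) = sin α/cos α = tan α = LHS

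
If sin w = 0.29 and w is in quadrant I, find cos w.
cos w = 0.957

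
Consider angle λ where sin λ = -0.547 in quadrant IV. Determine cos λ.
cos λ = √(1 - sin²λ) = 0.8371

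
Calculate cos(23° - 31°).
cos(23° - 31°) = cos 23° cos 31° + sin 23° sin 31° = 0.9903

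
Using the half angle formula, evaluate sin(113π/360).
sin(113π/360) = √((1 - cos 113π/180)/2) = 0.8339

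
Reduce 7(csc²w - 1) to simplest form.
7(csc²w - 1) = 7(cot²w) (using Pythagorean identity)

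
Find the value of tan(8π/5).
tan(8π/5) = -3.078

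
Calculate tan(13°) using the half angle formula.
tan(13°) = sin 26° / (1 + cos 26°) = 0.2309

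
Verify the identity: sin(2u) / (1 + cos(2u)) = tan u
LHS = 2 sin u cos u / (2cos²u) = sin u/cos u = tan u = RHS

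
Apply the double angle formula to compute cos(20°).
cos(20°) = 1 - 2sin²10° = 0.9397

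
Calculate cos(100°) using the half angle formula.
cos(100°) = -√((1 + cos 200°)/2) = -0.1736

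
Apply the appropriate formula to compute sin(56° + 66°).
sin(56° + 66°) = sin 56° cos 66° + cos 56° sin 66° = 0.848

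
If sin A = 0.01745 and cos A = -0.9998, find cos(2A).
cos(2A) = cos²A - sin²A = 0.9993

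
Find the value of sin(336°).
sin(336°) = -0.4067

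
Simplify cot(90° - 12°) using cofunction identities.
cot(90° - 12°) = tan(12°)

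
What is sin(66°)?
sin(66°) = 0.9135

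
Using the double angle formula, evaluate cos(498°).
cos(498°) = cos²249° - sin²249° = -0.7431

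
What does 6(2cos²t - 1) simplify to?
6(2cos²t - 1) = 6(cos(2t)) (using Double angle)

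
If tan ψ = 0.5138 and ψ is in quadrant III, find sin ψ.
sin ψ = -0.457 (using tan²ψ + 1 = sec²ψ)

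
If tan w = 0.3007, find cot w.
cot w = 1/tan w = 3.326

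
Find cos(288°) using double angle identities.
cos(288°) = 1 - 2sin²144° = 0.309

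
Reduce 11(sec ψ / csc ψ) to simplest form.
11(sec ψ / csc ψ) = 11(tan ψ) (using Reciprocal identities)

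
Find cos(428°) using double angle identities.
cos(428°) = 1 - 2sin²214° = 0.3746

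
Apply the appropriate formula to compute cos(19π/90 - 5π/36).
cos(19π/90 - 5π/36) = cos 19π/90 cos 5π/36 + sin 19π/90 sin 5π/36 = 0.9744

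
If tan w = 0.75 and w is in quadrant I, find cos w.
cos w = 0.8 (using tan²w + 1 = sec²w)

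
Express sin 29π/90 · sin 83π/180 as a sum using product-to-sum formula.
sin 29π/90 sin 83π/180 = (1/2)[cos(29π/90-83π/180) - cos(29π/90+83π/180)]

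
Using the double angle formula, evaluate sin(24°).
sin(24°) = 2 sin 12° cos 12° = 0.4067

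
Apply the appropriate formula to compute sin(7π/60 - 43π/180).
sin(7π/60 - 43π/180) = sin 7π/60 cos 43π/180 - cos 7π/60 sin 43π/180 = -0.3746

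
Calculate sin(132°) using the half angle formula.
sin(132°) = √((1 - cos 264°)/2) = 0.7431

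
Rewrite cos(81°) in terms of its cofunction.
cos(81°) = sin(90° - 81°) = sin(9°)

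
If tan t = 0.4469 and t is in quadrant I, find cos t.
cos t = 0.913 (using tan²t + 1 = sec²t)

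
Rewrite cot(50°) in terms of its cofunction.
cot(50°) = tan(90° - 50°) = tan(40°)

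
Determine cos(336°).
cos(336°) = 0.9135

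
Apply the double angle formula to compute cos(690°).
cos(690°) = 2cos²345° - 1 = √3/2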